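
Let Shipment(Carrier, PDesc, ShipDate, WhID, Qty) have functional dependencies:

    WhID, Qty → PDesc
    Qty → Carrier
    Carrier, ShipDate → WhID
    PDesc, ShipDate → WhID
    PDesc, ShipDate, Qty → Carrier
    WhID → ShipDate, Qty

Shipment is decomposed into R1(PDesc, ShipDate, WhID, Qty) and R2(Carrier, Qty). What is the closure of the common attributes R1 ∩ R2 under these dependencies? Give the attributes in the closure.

Carrier, Qty

R1 ∩ R2 = {Qty}.
Qty → Carrier applies, adding Carrier
Closure: {Carrier, Qty}.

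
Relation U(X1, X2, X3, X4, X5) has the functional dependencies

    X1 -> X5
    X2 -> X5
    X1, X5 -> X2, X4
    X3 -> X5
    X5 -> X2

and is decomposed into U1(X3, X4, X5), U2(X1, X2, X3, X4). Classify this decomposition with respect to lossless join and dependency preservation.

Lossless test: (X3, X4)⁺ = {X2, X3, X4, X5}, which contains all of one fragment — lossless.
Dependency preservation: the restricted closure of {X1} across the fragments never reaches {X5}, so X1 → X5 cannot be enforced without a join — not preserved.

lossless but not dependency-preserving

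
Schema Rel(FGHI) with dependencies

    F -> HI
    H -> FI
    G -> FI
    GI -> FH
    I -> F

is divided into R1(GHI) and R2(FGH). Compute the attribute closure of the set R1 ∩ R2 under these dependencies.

R1 ∩ R2 = {GH}.
H → FI applies, adding FI
Closure: {FGHI}.

FGHI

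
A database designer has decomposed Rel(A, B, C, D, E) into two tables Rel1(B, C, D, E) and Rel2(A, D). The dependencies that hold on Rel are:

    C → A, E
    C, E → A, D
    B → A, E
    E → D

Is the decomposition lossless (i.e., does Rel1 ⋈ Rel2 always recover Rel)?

Common attributes: Rel1 ∩ Rel2 = {D}.
No dependency enlarges {D}, so (D)⁺ = {D}.
The closure contains neither all of Rel1 = {B, C, D, E} nor all of Rel2 = {A, D}, so the common attributes are not a superkey of either fragment. The join is lossy.

No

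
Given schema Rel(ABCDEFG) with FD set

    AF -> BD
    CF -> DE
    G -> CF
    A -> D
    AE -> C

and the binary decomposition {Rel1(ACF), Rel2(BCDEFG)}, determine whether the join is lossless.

No

Common attributes: Rel1 ∩ Rel2 = {CF}.
Closure of {CF}: CF → DE applies, adding DE. So (CF)⁺ = {CDEF}.
The closure contains neither all of Rel1 = {ACF} nor all of Rel2 = {BCDEFG}, so the common attributes are not a superkey of either fragment. The join is lossy.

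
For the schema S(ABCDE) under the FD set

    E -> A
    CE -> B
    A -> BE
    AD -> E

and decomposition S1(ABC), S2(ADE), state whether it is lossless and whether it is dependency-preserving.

Lossless test: (A)⁺ = {ABE}, which is a superkey of neither fragment — lossy.
Dependency preservation: CE → B; A → BE are not contained in any single fragment, but the restricted closure of each left-hand side across the fragments still reaches the right-hand side; the remaining FDs each lie inside some fragment. All dependencies are preserved.

lossy but dependency-preserving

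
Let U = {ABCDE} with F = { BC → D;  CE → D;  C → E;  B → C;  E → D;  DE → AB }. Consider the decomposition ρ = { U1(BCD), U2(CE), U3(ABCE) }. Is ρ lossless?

Yes

Chase test. Columns are ABCDE; row i has aⱼ where attribute j ∈ Ui, else bᵢⱼ.
Initial tableau (one row per fragment):
  row 1: b11 a2 a3 a4 b15
  row 2: b21 b22 a3 b24 a5
  row 3: a1 a2 a3 b34 a5
Rows 1 and 3 agree on BC; apply BC→D and equate their D entries.
Rows 2 and 3 agree on CE; apply CE→D and equate their D entries.
Rows 1 and 2 agree on C; apply C→E and equate their E entries.
Rows 1 and 2 agree on DE; apply DE→AB and equate their AB entries.
Rows 1 and 3 agree on DE; apply DE→AB and equate their AB entries.
Row 1 is now all distinguished symbols — the join is lossless.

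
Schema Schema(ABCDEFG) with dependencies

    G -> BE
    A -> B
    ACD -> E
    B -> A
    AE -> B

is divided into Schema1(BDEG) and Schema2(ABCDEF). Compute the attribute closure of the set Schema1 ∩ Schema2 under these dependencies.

Schema1 ∩ Schema2 = {BDE}.
B → A applies, adding A
Closure: {ABDE}.

ABDE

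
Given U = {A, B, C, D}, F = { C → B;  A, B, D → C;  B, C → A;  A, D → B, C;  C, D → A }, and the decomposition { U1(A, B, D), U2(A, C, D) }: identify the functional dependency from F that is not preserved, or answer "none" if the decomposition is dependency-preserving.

C → B

Check C → B: no single fragment contains all of {B, C}, and the restricted closure of {C} across the fragments never reaches {B}.
A, B, D → C is preserved.
B, C → A is preserved.
A, D → B, C is preserved.
C, D → A is preserved.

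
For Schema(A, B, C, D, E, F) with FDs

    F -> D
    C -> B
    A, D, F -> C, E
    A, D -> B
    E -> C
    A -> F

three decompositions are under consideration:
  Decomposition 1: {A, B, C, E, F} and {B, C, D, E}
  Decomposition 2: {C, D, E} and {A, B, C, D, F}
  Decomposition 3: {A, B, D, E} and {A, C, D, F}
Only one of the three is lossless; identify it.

Decomposition 1: common = {B, C, E}, closure = {B, C, E} → lossy.
Decomposition 2: common = {C, D}, closure = {B, C, D} → lossy.
Decomposition 3: common = {A, D}, closure = {A, B, C, D, E, F} → lossless.

Decomposition 3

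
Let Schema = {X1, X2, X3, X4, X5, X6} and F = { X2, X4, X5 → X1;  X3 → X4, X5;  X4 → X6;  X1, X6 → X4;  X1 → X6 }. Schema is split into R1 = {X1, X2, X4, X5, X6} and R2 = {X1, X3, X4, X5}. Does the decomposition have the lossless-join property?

No

Common attributes: R1 ∩ R2 = {X1, X4, X5}.
Closure of {X1, X4, X5}: X4 → X6 applies, adding X6. So (X1, X4, X5)⁺ = {X1, X4, X5, X6}.
The closure contains neither all of R1 = {X1, X2, X4, X5, X6} nor all of R2 = {X1, X3, X4, X5}, so the common attributes are not a superkey of either fragment. The join is lossy.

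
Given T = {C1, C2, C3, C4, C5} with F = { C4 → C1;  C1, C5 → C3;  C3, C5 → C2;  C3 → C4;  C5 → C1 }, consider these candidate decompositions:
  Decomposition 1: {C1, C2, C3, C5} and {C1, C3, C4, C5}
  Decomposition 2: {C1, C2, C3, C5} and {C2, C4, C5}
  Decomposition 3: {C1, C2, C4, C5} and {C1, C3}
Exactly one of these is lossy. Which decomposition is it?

Decomposition 1: common = {C1, C3, C5}, closure = {C1, C2, C3, C4, C5} → lossless.
Decomposition 2: common = {C2, C5}, closure = {C1, C2, C3, C4, C5} → lossless.
Decomposition 3: common = {C1}, closure = {C1} → lossy.

Decomposition 3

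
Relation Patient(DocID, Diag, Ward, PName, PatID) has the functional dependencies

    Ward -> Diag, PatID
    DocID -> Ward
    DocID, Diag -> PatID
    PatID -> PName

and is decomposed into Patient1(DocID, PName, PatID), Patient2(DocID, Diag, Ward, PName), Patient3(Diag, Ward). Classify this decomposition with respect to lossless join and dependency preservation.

Lossless test (chase): Rows 2 and 3 agree on Ward; apply Ward→Diag, PatID and equate their Diag, PatID entries. Rows 1 and 2 agree on DocID; apply DocID→Ward and equate their Ward entries. Rows 2 and 3 agree on PatID; apply PatID→PName and equate their PName entries. Rows 1 and 2 agree on Ward; apply Ward→Diag, PatID and equate their Diag, PatID entries. Row 1 is now all distinguished symbols — the join is lossless.
Dependency preservation: the restricted closure of {Ward} across the fragments never reaches {Diag, PatID}, so Ward → Diag, PatID cannot be enforced without a join — not preserved.

lossless but not dependency-preserving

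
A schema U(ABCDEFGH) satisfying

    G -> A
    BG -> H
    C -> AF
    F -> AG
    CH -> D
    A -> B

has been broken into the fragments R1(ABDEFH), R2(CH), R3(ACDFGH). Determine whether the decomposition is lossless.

Chase test. Columns are ABCDEFGH; row i has aⱼ where attribute j ∈ Ri, else bᵢⱼ.
Initial tableau (one row per fragment):
  row 1: a1 a2 b13 a4 a5 a6 b17 a8
  row 2: b21 b22 a3 b24 b25 b26 b27 a8
  row 3: a1 b32 a3 a4 b35 a6 a7 a8
Rows 2 and 3 agree on C; apply C→AF and equate their AF entries.
Rows 1 and 2 agree on F; apply F→AG and equate their AG entries.
Rows 1 and 3 agree on F; apply F→AG and equate their AG entries.
Rows 2 and 3 agree on CH; apply CH→D and equate their D entries.
Rows 1 and 2 agree on A; apply A→B and equate their B entries.
Rows 1 and 3 agree on A; apply A→B and equate their B entries.
No row becomes fully distinguished — the join is lossy.

No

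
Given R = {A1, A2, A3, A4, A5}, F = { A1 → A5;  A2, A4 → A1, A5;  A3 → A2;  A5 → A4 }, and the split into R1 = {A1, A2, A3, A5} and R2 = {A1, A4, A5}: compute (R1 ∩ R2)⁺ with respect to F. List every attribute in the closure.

A1, A4, A5

R1 ∩ R2 = {A1, A5}.
A5 → A4 applies, adding A4
Closure: {A1, A4, A5}.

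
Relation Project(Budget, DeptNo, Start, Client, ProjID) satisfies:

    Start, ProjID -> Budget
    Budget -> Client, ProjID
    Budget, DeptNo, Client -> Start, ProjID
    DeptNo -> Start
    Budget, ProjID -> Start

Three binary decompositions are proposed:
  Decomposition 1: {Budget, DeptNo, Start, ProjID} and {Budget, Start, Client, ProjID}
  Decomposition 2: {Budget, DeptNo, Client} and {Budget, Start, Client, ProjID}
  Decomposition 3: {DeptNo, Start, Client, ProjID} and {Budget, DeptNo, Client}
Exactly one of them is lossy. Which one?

Decomposition 1: common = {Budget, Start, ProjID}, closure = {Budget, Start, Client, ProjID} → lossless.
Decomposition 2: common = {Budget, Client}, closure = {Budget, Start, Client, ProjID} → lossless.
Decomposition 3: common = {DeptNo, Client}, closure = {DeptNo, Start, Client} → lossy.

Decomposition 3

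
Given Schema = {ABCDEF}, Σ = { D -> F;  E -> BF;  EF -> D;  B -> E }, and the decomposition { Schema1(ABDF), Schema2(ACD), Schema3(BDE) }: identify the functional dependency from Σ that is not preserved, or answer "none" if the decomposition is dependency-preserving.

D → F lies within Schema1.
E → BF: restricted closure across fragments reaches BF.
EF → D: restricted closure across fragments reaches D.
B → E lies within Schema3.
Every dependency is enforceable on the fragments, so the decomposition is dependency-preserving.

none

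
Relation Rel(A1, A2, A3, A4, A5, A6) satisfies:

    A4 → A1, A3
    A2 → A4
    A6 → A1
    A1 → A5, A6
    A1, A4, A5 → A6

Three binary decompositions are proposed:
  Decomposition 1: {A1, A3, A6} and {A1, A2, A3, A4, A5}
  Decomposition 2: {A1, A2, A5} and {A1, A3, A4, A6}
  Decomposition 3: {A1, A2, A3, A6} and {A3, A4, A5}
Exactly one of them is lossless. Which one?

Decomposition 1

Decomposition 1: common = {A1, A3}, closure = {A1, A3, A5, A6} → lossless.
Decomposition 2: common = {A1}, closure = {A1, A5, A6} → lossy.
Decomposition 3: common = {A3}, closure = {A3} → lossy.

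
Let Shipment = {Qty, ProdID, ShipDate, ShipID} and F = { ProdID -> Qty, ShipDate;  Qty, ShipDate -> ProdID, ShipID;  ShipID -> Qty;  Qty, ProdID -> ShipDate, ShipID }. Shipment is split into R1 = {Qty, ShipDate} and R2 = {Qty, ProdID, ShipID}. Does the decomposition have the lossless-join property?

No

Common attributes: R1 ∩ R2 = {Qty}.
No dependency enlarges {Qty}, so (Qty)⁺ = {Qty}.
The closure contains neither all of R1 = {Qty, ShipDate} nor all of R2 = {Qty, ProdID, ShipID}, so the common attributes are not a superkey of either fragment. The join is lossy.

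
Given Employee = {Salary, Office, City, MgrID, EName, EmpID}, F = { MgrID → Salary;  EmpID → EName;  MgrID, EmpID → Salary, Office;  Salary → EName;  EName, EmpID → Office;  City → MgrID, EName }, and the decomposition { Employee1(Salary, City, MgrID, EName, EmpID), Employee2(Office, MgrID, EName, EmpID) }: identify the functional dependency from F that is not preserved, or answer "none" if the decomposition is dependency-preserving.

MgrID → Salary lies within Employee1.
EmpID → EName lies within Employee1.
MgrID, EmpID → Salary, Office: restricted closure across fragments reaches Salary, Office.
Salary → EName lies within Employee1.
EName, EmpID → Office lies within Employee2.
City → MgrID, EName lies within Employee1.
Every dependency is enforceable on the fragments, so the decomposition is dependency-preserving.

none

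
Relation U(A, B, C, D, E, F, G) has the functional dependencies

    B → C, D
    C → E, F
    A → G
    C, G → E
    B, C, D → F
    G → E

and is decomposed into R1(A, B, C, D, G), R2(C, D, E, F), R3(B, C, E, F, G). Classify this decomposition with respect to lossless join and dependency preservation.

Lossless test (chase): Rows 1 and 3 agree on B; apply B→C, D and equate their C, D entries. Rows 1 and 2 agree on C; apply C→E, F and equate their E, F entries. Row 1 is now all distinguished symbols — the join is lossless.
Dependency preservation: B, C, D → F is not contained in any single fragment, but the restricted closure of its left-hand side across the fragments still reaches the right-hand side; the remaining FDs each lie inside some fragment. All dependencies are preserved.

lossless and dependency-preserving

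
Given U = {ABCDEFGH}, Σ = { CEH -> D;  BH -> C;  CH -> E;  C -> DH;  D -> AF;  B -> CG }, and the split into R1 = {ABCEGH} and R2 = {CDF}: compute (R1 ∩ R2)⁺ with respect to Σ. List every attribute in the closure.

ACDEFH

R1 ∩ R2 = {C}.
C → DH applies, adding DH
D → AF applies, adding AF
CH → E applies, adding E
Closure: {ACDEFH}.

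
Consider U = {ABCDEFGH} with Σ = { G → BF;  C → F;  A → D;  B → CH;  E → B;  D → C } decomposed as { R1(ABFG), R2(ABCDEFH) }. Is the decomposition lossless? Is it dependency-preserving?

Lossless test: (ABF)⁺ = {ABCDFH}, which is a superkey of neither fragment — lossy.
Dependency preservation: every FD's attributes lie within a single fragment, so each can be enforced locally — preserved.

lossy but dependency-preserving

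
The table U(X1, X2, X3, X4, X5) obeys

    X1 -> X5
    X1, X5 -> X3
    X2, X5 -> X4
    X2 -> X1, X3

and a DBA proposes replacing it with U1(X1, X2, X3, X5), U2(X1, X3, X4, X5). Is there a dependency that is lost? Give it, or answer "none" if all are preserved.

Check X2, X5 → X4: no single fragment contains all of {X2, X4, X5}, and the restricted closure of {X2, X5} across the fragments never reaches {X4}.
X1 → X5 is preserved.
X1, X5 → X3 is preserved.
X2 → X1, X3 is preserved.

X2, X5 -> X4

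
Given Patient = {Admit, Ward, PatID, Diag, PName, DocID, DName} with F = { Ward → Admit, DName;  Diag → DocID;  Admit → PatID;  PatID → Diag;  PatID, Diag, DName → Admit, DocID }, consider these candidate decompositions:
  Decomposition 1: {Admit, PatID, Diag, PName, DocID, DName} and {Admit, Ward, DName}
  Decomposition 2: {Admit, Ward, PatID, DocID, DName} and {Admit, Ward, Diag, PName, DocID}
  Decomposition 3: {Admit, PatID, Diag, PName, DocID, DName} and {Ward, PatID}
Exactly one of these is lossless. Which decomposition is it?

Decomposition 1: common = {Admit, DName}, closure = {Admit, PatID, Diag, DocID, DName} → lossy.
Decomposition 2: common = {Admit, Ward, DocID}, closure = {Admit, Ward, PatID, Diag, DocID, DName} → lossless.
Decomposition 3: common = {PatID}, closure = {PatID, Diag, DocID} → lossy.

Decomposition 2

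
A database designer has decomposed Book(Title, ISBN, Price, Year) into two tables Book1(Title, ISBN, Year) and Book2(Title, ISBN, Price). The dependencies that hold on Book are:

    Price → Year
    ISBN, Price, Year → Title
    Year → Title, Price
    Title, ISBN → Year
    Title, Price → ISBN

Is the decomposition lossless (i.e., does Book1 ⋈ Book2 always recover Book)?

Yes

Common attributes: Book1 ∩ Book2 = {Title, ISBN}.
Closure of {Title, ISBN}: Title, ISBN → Year applies, adding Year; Year → Title, Price applies, adding Price. So (Title, ISBN)⁺ = {Title, ISBN, Price, Year}.
This closure contains every attribute of Book1, so Book1 ∩ Book2 → Book1. The join is lossless.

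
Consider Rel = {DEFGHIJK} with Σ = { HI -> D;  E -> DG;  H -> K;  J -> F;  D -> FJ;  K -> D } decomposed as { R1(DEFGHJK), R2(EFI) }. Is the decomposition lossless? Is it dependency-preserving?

lossy but dependency-preserving

Lossless test: (EF)⁺ = {DEFGJ}, which is a superkey of neither fragment — lossy.
Dependency preservation: HI → D is not contained in any single fragment, but the restricted closure of its left-hand side across the fragments still reaches the right-hand side; the remaining FDs each lie inside some fragment. All dependencies are preserved.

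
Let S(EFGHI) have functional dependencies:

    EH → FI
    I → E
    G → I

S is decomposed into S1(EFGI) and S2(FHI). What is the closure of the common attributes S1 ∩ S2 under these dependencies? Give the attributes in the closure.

S1 ∩ S2 = {FI}.
I → E applies, adding E
Closure: {EFI}.

EFI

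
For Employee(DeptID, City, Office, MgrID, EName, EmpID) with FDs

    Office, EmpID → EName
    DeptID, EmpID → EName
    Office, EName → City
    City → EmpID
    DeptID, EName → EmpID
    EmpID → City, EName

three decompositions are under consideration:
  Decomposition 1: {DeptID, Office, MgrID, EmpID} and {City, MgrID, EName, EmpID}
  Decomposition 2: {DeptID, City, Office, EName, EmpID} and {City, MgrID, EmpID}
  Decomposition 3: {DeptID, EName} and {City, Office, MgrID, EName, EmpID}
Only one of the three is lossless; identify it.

Decomposition 1

Decomposition 1: common = {MgrID, EmpID}, closure = {City, MgrID, EName, EmpID} → lossless.
Decomposition 2: common = {City, EmpID}, closure = {City, EName, EmpID} → lossy.
Decomposition 3: common = {EName}, closure = {EName} → lossy.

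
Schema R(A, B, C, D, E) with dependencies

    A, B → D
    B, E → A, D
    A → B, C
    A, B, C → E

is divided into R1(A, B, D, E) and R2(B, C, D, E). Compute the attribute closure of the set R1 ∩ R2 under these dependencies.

R1 ∩ R2 = {B, D, E}.
B, E → A, D applies, adding A
A → B, C applies, adding C
Closure: {A, B, C, D, E}.

A, B, C, D, E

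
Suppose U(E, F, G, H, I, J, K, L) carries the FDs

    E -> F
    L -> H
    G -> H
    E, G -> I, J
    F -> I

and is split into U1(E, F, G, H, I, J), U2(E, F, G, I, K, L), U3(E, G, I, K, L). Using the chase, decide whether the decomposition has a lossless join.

Chase test. Columns are E, F, G, H, I, J, K, L; row i has aⱼ where attribute j ∈ Ui, else bᵢⱼ.
Initial tableau (one row per fragment):
  row 1: a1 a2 a3 a4 a5 a6 b17 b18
  row 2: a1 a2 a3 b24 a5 b26 a7 a8
  row 3: a1 b32 a3 b34 a5 b36 a7 a8
Rows 1 and 3 agree on E; apply E→F and equate their F entries.
Rows 2 and 3 agree on L; apply L→H and equate their H entries.
Rows 1 and 2 agree on G; apply G→H and equate their H entries.
Rows 1 and 2 agree on E, G; apply E, G→I, J and equate their I, J entries.
Rows 1 and 3 agree on E, G; apply E, G→I, J and equate their I, J entries.
Row 2 is now all distinguished symbols — the join is lossless.

Yes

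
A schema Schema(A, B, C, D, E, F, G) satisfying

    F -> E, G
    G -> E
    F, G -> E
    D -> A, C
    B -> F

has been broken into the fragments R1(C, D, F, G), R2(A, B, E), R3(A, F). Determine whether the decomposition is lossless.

No

Chase test. Columns are A, B, C, D, E, F, G; row i has aⱼ where attribute j ∈ Ri, else bᵢⱼ.
Initial tableau (one row per fragment):
  row 1: b11 b12 a3 a4 b15 a6 a7
  row 2: a1 a2 b23 b24 a5 b26 b27
  row 3: a1 b32 b33 b34 b35 a6 b37
Rows 1 and 3 agree on F; apply F→E, G and equate their E, G entries.
No row becomes fully distinguished — the join is lossy.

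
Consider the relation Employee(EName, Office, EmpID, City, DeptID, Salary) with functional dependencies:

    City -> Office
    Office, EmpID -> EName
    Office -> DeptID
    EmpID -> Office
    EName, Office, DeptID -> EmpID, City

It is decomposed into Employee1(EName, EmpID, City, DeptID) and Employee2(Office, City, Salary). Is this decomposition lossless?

No

Common attributes: Employee1 ∩ Employee2 = {City}.
Closure of {City}: City → Office applies, adding Office; Office → DeptID applies, adding DeptID. So (City)⁺ = {Office, City, DeptID}.
The closure contains neither all of Employee1 = {EName, EmpID, City, DeptID} nor all of Employee2 = {Office, City, Salary}, so the common attributes are not a superkey of either fragment. The join is lossy.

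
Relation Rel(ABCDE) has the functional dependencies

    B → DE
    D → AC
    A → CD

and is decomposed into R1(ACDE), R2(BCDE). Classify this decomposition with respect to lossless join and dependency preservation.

lossless and dependency-preserving

Lossless test: (CDE)⁺ = {ACDE}, which contains all of one fragment — lossless.
Dependency preservation: every FD's attributes lie within a single fragment, so each can be enforced locally — preserved.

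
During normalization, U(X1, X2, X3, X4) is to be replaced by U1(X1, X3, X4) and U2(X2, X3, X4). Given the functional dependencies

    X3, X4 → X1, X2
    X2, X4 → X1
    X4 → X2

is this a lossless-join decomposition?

Yes

Common attributes: U1 ∩ U2 = {X3, X4}.
Closure of {X3, X4}: X3, X4 → X1, X2 applies, adding X1, X2. So (X3, X4)⁺ = {X1, X2, X3, X4}.
This closure contains every attribute of U1, so U1 ∩ U2 → U1. The join is lossless.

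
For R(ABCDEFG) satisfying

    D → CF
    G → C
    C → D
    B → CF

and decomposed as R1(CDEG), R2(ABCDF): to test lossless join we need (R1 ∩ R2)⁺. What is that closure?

R1 ∩ R2 = {CD}.
D → CF applies, adding F
Closure: {CDF}.

CDF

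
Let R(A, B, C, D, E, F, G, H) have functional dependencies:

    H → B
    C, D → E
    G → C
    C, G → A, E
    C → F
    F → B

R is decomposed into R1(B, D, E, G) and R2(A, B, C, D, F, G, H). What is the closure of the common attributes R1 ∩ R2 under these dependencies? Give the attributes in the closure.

A, B, C, D, E, F, G

R1 ∩ R2 = {B, D, G}.
G → C applies, adding C
C, G → A, E applies, adding A, E
C → F applies, adding F
Closure: {A, B, C, D, E, F, G}.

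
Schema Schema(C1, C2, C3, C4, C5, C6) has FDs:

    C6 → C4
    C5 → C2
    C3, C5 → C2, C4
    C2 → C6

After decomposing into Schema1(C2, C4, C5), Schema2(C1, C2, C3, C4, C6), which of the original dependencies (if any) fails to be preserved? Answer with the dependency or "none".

none

C6 → C4 lies within Schema2.
C5 → C2 lies within Schema1.
C3, C5 → C2, C4: restricted closure across fragments reaches C2, C4.
C2 → C6 lies within Schema2.
Every dependency is enforceable on the fragments, so the decomposition is dependency-preserving.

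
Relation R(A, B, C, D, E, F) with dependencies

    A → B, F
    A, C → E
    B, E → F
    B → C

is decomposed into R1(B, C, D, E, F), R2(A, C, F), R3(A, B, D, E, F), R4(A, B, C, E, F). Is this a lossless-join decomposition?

Chase test. Columns are A, B, C, D, E, F; row i has aⱼ where attribute j ∈ Ri, else bᵢⱼ.
Initial tableau (one row per fragment):
  row 1: b11 a2 a3 a4 a5 a6
  row 2: a1 b22 a3 b24 b25 a6
  row 3: a1 a2 b33 a4 a5 a6
  row 4: a1 a2 a3 b44 a5 a6
Rows 2 and 3 agree on A; apply A→B, F and equate their B, F entries.
Rows 2 and 4 agree on A, C; apply A, C→E and equate their E entries.
Rows 1 and 3 agree on B; apply B→C and equate their C entries.
Row 3 is now all distinguished symbols — the join is lossless.

Yes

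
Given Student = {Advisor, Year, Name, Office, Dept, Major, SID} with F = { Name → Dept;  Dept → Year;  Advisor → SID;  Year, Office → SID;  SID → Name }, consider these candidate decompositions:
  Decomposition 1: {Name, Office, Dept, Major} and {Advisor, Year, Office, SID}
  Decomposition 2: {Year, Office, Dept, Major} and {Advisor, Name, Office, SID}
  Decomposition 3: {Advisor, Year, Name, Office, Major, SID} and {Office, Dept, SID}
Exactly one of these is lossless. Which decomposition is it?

Decomposition 3

Decomposition 1: common = {Office}, closure = {Office} → lossy.
Decomposition 2: common = {Office}, closure = {Office} → lossy.
Decomposition 3: common = {Office, SID}, closure = {Year, Name, Office, Dept, SID} → lossless.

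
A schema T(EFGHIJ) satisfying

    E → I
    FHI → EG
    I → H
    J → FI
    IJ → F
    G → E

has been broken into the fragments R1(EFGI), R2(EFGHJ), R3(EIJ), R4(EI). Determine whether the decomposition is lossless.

Yes

Chase test. Columns are EFGHIJ; row i has aⱼ where attribute j ∈ Ri, else bᵢⱼ.
Initial tableau (one row per fragment):
  row 1: a1 a2 a3 b14 a5 b16
  row 2: a1 a2 a3 a4 b25 a6
  row 3: a1 b32 b33 b34 a5 a6
  row 4: a1 b42 b43 b44 a5 b46
Rows 1 and 2 agree on E; apply E→I and equate their I entries.
Rows 1 and 2 agree on I; apply I→H and equate their H entries.
Rows 1 and 3 agree on I; apply I→H and equate their H entries.
Rows 1 and 4 agree on I; apply I→H and equate their H entries.
Rows 2 and 3 agree on J; apply J→FI and equate their FI entries.
Rows 1 and 3 agree on FHI; apply FHI→EG and equate their EG entries.
Row 2 is now all distinguished symbols — the join is lossless.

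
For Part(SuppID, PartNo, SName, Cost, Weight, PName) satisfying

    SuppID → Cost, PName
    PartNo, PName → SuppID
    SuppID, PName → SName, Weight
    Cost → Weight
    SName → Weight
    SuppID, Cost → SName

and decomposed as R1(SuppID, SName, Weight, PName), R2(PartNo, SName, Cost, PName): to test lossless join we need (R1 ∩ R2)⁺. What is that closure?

SName, Weight, PName

R1 ∩ R2 = {SName, PName}.
SName → Weight applies, adding Weight
Closure: {SName, Weight, PName}.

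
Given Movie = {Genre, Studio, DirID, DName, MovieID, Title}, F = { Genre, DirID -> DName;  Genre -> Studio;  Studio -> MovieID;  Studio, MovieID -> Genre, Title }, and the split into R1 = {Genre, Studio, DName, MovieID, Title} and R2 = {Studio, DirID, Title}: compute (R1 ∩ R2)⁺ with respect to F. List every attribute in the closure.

R1 ∩ R2 = {Studio, Title}.
Studio → MovieID applies, adding MovieID
Studio, MovieID → Genre, Title applies, adding Genre
Closure: {Genre, Studio, MovieID, Title}.

Genre, Studio, MovieID, Title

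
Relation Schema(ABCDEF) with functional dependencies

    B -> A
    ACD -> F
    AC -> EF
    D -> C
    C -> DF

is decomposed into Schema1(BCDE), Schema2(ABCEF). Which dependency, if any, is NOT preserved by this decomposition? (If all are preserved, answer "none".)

none

B → A lies within Schema2.
ACD → F: restricted closure across fragments reaches F.
AC → EF lies within Schema2.
D → C lies within Schema1.
C → DF: restricted closure across fragments reaches DF.
Every dependency is enforceable on the fragments, so the decomposition is dependency-preserving.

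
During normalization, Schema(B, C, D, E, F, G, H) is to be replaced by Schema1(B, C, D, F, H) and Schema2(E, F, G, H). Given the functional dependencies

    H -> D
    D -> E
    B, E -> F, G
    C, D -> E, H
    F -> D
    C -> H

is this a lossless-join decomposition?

Common attributes: Schema1 ∩ Schema2 = {F, H}.
Closure of {F, H}: H → D applies, adding D; D → E applies, adding E. So (F, H)⁺ = {D, E, F, H}.
The closure contains neither all of Schema1 = {B, C, D, F, H} nor all of Schema2 = {E, F, G, H}, so the common attributes are not a superkey of either fragment. The join is lossy.

No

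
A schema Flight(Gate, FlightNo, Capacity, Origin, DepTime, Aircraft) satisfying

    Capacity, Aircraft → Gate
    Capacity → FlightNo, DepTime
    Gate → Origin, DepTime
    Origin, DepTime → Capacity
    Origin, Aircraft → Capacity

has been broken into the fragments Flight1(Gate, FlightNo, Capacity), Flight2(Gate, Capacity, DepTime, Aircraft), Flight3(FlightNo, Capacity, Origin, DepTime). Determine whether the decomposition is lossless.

No

Chase test. Columns are Gate, FlightNo, Capacity, Origin, DepTime, Aircraft; row i has aⱼ where attribute j ∈ Flighti, else bᵢⱼ.
Initial tableau (one row per fragment):
  row 1: a1 a2 a3 b14 b15 b16
  row 2: a1 b22 a3 b24 a5 a6
  row 3: b31 a2 a3 a4 a5 b36
Rows 1 and 2 agree on Capacity; apply Capacity→FlightNo, DepTime and equate their FlightNo, DepTime entries.
Rows 1 and 2 agree on Gate; apply Gate→Origin, DepTime and equate their Origin, DepTime entries.
No row becomes fully distinguished — the join is lossy.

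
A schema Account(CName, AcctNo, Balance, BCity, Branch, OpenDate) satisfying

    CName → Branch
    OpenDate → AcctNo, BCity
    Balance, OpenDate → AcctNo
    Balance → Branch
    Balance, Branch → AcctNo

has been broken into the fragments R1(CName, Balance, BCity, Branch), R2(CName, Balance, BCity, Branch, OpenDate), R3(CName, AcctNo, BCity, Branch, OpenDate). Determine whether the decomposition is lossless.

Chase test. Columns are CName, AcctNo, Balance, BCity, Branch, OpenDate; row i has aⱼ where attribute j ∈ Ri, else bᵢⱼ.
Initial tableau (one row per fragment):
  row 1: a1 b12 a3 a4 a5 b16
  row 2: a1 b22 a3 a4 a5 a6
  row 3: a1 a2 b33 a4 a5 a6
Rows 2 and 3 agree on OpenDate; apply OpenDate→AcctNo, BCity and equate their AcctNo, BCity entries.
Rows 1 and 2 agree on Balance, Branch; apply Balance, Branch→AcctNo and equate their AcctNo entries.
Row 2 is now all distinguished symbols — the join is lossless.

Yes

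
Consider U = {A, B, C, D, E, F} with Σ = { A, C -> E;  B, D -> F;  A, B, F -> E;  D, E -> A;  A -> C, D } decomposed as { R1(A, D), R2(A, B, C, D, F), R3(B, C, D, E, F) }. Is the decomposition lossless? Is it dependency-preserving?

Lossless test (chase): Rows 1 and 2 agree on A; apply A→C, D and equate their C, D entries. Rows 1 and 2 agree on A, C; apply A, C→E and equate their E entries. No row becomes fully distinguished — the join is lossy.
Dependency preservation: the restricted closure of {A, C} across the fragments never reaches {E}, so A, C → E cannot be enforced without a join — not preserved.

lossy and not dependency-preserving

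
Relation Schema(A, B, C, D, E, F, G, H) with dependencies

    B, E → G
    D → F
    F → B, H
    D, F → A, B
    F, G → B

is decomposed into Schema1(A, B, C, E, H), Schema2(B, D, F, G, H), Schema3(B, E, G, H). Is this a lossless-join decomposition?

Chase test. Columns are A, B, C, D, E, F, G, H; row i has aⱼ where attribute j ∈ Schemai, else bᵢⱼ.
Initial tableau (one row per fragment):
  row 1: a1 a2 a3 b14 a5 b16 b17 a8
  row 2: b21 a2 b23 a4 b25 a6 a7 a8
  row 3: b31 a2 b33 b34 a5 b36 a7 a8
Rows 1 and 3 agree on B, E; apply B, E→G and equate their G entries.
No row becomes fully distinguished — the join is lossy.

No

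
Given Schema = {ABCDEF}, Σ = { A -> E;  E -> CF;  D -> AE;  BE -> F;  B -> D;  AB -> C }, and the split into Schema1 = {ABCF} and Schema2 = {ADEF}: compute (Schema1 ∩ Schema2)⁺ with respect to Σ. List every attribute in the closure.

ACEF

Schema1 ∩ Schema2 = {AF}.
A → E applies, adding E
E → CF applies, adding C
Closure: {ACEF}.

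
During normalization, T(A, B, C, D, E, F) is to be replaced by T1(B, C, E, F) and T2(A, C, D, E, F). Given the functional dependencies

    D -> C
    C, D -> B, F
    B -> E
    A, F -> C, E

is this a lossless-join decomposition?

No

Common attributes: T1 ∩ T2 = {C, E, F}.
No dependency enlarges {C, E, F}, so (C, E, F)⁺ = {C, E, F}.
The closure contains neither all of T1 = {B, C, E, F} nor all of T2 = {A, C, D, E, F}, so the common attributes are not a superkey of either fragment. The join is lossy.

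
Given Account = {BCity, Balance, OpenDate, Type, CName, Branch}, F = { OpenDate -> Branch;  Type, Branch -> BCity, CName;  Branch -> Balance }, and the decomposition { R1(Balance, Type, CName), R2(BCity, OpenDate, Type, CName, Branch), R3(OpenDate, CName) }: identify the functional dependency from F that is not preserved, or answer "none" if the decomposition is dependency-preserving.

Check Branch → Balance: no single fragment contains all of {Balance, Branch}, and the restricted closure of {Branch} across the fragments never reaches {Balance}.
OpenDate → Branch is preserved.
Type, Branch → BCity, CName is preserved.

Branch -> Balance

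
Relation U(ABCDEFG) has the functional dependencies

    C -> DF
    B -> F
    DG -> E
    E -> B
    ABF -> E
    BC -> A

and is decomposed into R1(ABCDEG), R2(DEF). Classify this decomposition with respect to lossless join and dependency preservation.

Lossless test: (DE)⁺ = {BDEF}, which contains all of one fragment — lossless.
Dependency preservation: the restricted closure of {C} across the fragments never reaches {DF}, so C → DF cannot be enforced without a join — not preserved.

lossless but not dependency-preserving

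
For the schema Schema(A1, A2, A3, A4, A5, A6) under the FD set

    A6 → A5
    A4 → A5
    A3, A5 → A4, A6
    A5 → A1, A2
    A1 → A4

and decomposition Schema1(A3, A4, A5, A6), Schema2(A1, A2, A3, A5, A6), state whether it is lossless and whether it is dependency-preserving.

Lossless test: (A3, A5, A6)⁺ = {A1, A2, A3, A4, A5, A6}, which contains all of one fragment — lossless.
Dependency preservation: A1 → A4 is not contained in any single fragment, but the restricted closure of its left-hand side across the fragments still reaches the right-hand side; the remaining FDs each lie inside some fragment. All dependencies are preserved.

lossless and dependency-preserving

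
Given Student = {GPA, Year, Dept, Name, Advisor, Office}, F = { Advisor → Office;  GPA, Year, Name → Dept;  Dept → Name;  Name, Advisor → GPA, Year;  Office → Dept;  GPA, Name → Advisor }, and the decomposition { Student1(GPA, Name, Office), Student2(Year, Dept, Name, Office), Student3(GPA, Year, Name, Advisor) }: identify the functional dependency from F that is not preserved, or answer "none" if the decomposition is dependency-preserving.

none

Advisor → Office: restricted closure across fragments reaches Office.
GPA, Year, Name → Dept: restricted closure across fragments reaches Dept.
Dept → Name lies within Student2.
Name, Advisor → GPA, Year lies within Student3.
Office → Dept lies within Student2.
GPA, Name → Advisor lies within Student3.
Every dependency is enforceable on the fragments, so the decomposition is dependency-preserving.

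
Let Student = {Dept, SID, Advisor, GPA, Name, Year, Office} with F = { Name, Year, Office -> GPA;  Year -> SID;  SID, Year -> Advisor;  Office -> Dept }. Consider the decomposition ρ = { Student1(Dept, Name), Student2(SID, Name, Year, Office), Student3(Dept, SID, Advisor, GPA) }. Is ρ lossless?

Chase test. Columns are Dept, SID, Advisor, GPA, Name, Year, Office; row i has aⱼ where attribute j ∈ Studenti, else bᵢⱼ.
Initial tableau (one row per fragment):
  row 1: a1 b12 b13 b14 a5 b16 b17
  row 2: b21 a2 b23 b24 a5 a6 a7
  row 3: a1 a2 a3 a4 b35 b36 b37
No row becomes fully distinguished — the join is lossy.

No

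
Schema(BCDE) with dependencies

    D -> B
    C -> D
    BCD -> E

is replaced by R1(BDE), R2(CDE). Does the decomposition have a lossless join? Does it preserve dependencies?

Lossless test: (DE)⁺ = {BDE}, which contains all of one fragment — lossless.
Dependency preservation: BCD → E is not contained in any single fragment, but the restricted closure of its left-hand side across the fragments still reaches the right-hand side; the remaining FDs each lie inside some fragment. All dependencies are preserved.

lossless and dependency-preserving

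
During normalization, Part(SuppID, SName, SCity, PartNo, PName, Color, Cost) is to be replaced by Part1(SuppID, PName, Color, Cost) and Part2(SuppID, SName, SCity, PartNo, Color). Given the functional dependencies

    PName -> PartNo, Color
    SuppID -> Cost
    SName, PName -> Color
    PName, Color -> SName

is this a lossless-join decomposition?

Common attributes: Part1 ∩ Part2 = {SuppID, Color}.
Closure of {SuppID, Color}: SuppID → Cost applies, adding Cost. So (SuppID, Color)⁺ = {SuppID, Color, Cost}.
The closure contains neither all of Part1 = {SuppID, PName, Color, Cost} nor all of Part2 = {SuppID, SName, SCity, PartNo, Color}, so the common attributes are not a superkey of either fragment. The join is lossy.

No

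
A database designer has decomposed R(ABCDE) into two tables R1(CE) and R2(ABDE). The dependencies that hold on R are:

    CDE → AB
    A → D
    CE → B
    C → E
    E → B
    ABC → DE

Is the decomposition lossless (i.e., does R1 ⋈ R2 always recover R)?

No

Common attributes: R1 ∩ R2 = {E}.
Closure of {E}: E → B applies, adding B. So (E)⁺ = {BE}.
The closure contains neither all of R1 = {CE} nor all of R2 = {ABDE}, so the common attributes are not a superkey of either fragment. The join is lossy.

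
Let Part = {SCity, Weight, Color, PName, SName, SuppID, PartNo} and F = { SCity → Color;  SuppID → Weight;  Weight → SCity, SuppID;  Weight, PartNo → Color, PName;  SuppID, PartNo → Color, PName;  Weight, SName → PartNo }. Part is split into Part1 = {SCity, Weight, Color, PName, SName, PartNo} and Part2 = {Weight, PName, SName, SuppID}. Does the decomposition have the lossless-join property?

Yes

Common attributes: Part1 ∩ Part2 = {Weight, PName, SName}.
Closure of {Weight, PName, SName}: Weight → SCity, SuppID applies, adding SCity, SuppID; Weight, SName → PartNo applies, adding PartNo; SCity → Color applies, adding Color. So (Weight, PName, SName)⁺ = {SCity, Weight, Color, PName, SName, SuppID, PartNo}.
This closure contains every attribute of Part1, so Part1 ∩ Part2 → Part1. The join is lossless.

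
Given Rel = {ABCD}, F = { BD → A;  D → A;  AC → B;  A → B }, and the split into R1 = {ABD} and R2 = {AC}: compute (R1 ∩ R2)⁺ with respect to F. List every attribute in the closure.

R1 ∩ R2 = {A}.
A → B applies, adding B
Closure: {AB}.

AB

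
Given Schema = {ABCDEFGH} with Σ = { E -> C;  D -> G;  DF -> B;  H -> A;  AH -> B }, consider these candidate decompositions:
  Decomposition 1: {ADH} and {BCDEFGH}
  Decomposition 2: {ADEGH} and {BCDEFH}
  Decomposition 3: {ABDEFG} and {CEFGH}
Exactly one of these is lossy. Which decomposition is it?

Decomposition 1: common = {DH}, closure = {ABDGH} → lossless.
Decomposition 2: common = {DEH}, closure = {ABCDEGH} → lossless.
Decomposition 3: common = {EFG}, closure = {CEFG} → lossy.

Decomposition 3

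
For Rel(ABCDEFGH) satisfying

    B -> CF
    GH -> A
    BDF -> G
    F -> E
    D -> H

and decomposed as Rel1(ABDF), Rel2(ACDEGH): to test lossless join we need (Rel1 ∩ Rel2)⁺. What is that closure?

Rel1 ∩ Rel2 = {AD}.
D → H applies, adding H
Closure: {ADH}.

ADH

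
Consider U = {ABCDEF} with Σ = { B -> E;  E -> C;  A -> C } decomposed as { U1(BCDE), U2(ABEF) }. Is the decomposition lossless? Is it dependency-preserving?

lossy and not dependency-preserving

Lossless test: (BE)⁺ = {BCE}, which is a superkey of neither fragment — lossy.
Dependency preservation: the restricted closure of {A} across the fragments never reaches {C}, so A → C cannot be enforced without a join — not preserved.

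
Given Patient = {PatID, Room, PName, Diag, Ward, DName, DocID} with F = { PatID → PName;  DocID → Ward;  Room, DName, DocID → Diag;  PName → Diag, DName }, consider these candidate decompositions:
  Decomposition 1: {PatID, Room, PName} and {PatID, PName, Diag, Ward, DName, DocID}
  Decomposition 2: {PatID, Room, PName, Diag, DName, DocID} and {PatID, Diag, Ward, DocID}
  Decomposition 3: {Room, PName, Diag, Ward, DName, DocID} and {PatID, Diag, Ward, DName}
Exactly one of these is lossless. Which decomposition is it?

Decomposition 2

Decomposition 1: common = {PatID, PName}, closure = {PatID, PName, Diag, DName} → lossy.
Decomposition 2: common = {PatID, Diag, DocID}, closure = {PatID, PName, Diag, Ward, DName, DocID} → lossless.
Decomposition 3: common = {Diag, Ward, DName}, closure = {Diag, Ward, DName} → lossy.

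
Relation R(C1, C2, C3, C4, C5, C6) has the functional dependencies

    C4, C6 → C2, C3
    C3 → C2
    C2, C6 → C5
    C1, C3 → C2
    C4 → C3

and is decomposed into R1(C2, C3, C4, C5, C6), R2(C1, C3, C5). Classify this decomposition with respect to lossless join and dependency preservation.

lossy but dependency-preserving

Lossless test: (C3, C5)⁺ = {C2, C3, C5}, which is a superkey of neither fragment — lossy.
Dependency preservation: C1, C3 → C2 is not contained in any single fragment, but the restricted closure of its left-hand side across the fragments still reaches the right-hand side; the remaining FDs each lie inside some fragment. All dependencies are preserved.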